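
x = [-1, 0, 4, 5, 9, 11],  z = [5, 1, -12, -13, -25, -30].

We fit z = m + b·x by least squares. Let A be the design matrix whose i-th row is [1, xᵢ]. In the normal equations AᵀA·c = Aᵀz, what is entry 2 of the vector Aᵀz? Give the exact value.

-673

Entry 2 ↔ basis x, so (Aᵀz)_{2} = Σᵢ (x)·zᵢ = (-1)·(5) + (0)·(1) + (4)·(-12) + (5)·(-13) + (9)·(-25) + (11)·(-30) = -673.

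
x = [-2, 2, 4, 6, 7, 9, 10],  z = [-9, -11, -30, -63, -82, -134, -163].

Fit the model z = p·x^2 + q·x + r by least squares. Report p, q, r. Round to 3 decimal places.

Forming AᵀA = [[20546, 2352, 290]; [2352, 290, 36]; [290, 36, 7]] and Aᵀz = [-34000, -3912, -492]ᵀ gives AᵀA·[p, q, r]ᵀ = Aᵀz.
Inverting the 3×3 Gram matrix, [p, q, r]ᵀ = [-417884/269549, -122268/269549, -1004300/269549]ᵀ.

p = -1.550, q = -0.454, r = -3.726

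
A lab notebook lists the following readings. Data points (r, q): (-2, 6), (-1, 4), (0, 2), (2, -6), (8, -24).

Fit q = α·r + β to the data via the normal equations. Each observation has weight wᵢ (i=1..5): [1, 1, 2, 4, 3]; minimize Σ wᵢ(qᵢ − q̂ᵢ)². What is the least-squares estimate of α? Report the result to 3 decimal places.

α = -3.104

Entries of MᵀWM: Σwᵢ·r·r = 213, Σwᵢ·r = 29, Σwᵢ·1 = 11.
Right-hand side: Σwᵢ·r·q = -640, Σwᵢ·q = -82.
Determinant 213·11 − 29² = 1502.
α = ((-640)·11 − 29·(-82))/1502 = -2331/751; β = (213·(-82) − 29·(-640))/1502 = 547/751.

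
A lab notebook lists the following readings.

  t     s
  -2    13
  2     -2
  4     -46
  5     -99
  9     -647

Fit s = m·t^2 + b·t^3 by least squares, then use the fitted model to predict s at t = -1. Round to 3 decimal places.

From the data, Σt^2·t^2 = 7474, Σt^2·t^3 = 63198, Σt^3·t^3 = 551290.
For Mᵀs: Σt^2·s = -55574, Σt^3·s = -487102.
Determinant 7474·551290 − 63198² = 126354256.
m = ((-55574)·551290 − 63198·(-487102))/126354256 = 18310217/15794282; b = (7474·(-487102) − 63198·(-55574))/126354256 = -16054337/15794282.
At t = -1: ŝ = (18310217/15794282)·(1) + (-16054337/15794282)·(-1) = 2454611/1128163.

ŝ = 2.176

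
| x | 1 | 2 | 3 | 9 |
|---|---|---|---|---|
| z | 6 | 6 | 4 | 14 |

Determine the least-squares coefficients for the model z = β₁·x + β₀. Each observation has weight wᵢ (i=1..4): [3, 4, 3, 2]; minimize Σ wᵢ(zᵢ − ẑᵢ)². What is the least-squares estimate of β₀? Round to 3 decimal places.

The normal equations are: 208·β₁ + 38·β₀ = 354;  38·β₁ + 12·β₀ = 82.
Determinant 208·12 − 38² = 1052.
β₁ = (354·12 − 38·82)/1052 = 283/263; β₀ = (208·82 − 38·354)/1052 = 901/263.

β₀ = 3.426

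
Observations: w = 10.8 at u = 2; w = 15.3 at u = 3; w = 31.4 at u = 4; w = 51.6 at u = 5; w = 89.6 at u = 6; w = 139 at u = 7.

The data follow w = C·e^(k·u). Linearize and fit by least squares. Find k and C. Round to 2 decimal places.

With ln wᵢ as the transformed response and uᵢ as the regressor:
Σu = 27.0000, Σ(u)² = 139.0000, Σln w = 21.9276, Σu·ln w = 107.9609.
Equations: 139.0000·k + 27.0000·ln C = 107.9609;  27.0000·k + 6·ln C = 21.9276.
Solving (det = 105.0000): k = 0.53068, ln C = 1.26653, so C = exp(1.26653) = 3.54850.

k = 0.53, C = 3.55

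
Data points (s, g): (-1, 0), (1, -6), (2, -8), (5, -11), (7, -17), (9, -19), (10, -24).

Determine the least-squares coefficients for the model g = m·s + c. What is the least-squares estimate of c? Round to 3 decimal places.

The normal system AᵀA·[m, c]ᵀ = Aᵀg is [[261, 33]; [33, 7]]·[m, c]ᵀ = [-607, -85]ᵀ.
Eliminating c: 7·(row 1) − 33·(row 2) gives 738·m = 7·(-607) − 33·(-85) = -1444, so m = -722/369.
Then c = ((-85) − 33·(-722/369))/7 = -359/123.

c = -2.919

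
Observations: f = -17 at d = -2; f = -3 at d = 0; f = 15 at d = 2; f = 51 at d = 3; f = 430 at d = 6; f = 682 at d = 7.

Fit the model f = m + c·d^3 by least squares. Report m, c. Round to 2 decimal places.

Forming AᵀA = [[6, 586]; [586, 165162]] and Aᵀf = [1158, 328439]ᵀ gives AᵀA·[m, c]ᵀ = Aᵀf.
Determinant 6·165162 − 586² = 647576.
m = (1158·165162 − 586·328439)/647576 = -603829/323788; c = (6·328439 − 586·1158)/647576 = 646023/323788.

m = -1.86, c = 2.00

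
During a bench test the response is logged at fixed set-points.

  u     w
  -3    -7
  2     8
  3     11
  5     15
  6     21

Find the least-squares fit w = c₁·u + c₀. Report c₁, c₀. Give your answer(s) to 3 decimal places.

With design matrix M, MᵀM = [[83, 13]; [13, 5]] and Mᵀw = [271, 48]ᵀ.
Determinant 83·5 − 13² = 246.
c₁ = (271·5 − 13·48)/246 = 731/246; c₀ = (83·48 − 13·271)/246 = 461/246.

c₁ = 2.972, c₀ = 1.874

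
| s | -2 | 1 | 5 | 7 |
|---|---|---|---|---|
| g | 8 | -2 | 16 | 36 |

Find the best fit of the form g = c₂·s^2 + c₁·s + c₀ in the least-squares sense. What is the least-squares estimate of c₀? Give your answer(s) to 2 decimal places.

c₀ = -0.49

The normal system AᵀA·[c₂, c₁, c₀]ᵀ = Aᵀg is [[3043, 461, 79]; [461, 79, 11]; [79, 11, 4]]·[c₂, c₁, c₀]ᵀ = [2194, 314, 58]ᵀ.
Solving the 3×3 system (Gaussian elimination) gives c₂ = 23/22, c₁ = -2943/1430, c₀ = -349/715.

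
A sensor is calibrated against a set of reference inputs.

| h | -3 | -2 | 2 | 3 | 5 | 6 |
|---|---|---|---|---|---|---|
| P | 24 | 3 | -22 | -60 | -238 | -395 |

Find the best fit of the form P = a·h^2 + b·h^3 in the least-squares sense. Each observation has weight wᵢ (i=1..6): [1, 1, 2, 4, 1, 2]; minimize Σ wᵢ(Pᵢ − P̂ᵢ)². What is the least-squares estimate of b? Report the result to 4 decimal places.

From the data, Σwᵢ·h^2·h^2 = 3670, Σwᵢ·h^2·h^3 = 19438, Σwᵢ·h^3·h^3 = 112774.
For MᵀWP: Σwᵢ·h^2·P = -36498, Σwᵢ·h^3·P = -207894.
Eliminating b: 112774·(row 1) − 19438·(row 2) gives 36044736·a = 112774·(-36498) − 19438·(-207894) = -74981880, so a = -3124245/1501864.
Then b = ((-207894) − 19438·(-3124245/1501864))/112774 = -2230119/1501864.

b = -1.4849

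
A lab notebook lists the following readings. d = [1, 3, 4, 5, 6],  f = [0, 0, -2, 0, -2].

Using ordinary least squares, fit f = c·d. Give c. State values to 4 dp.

From the data, Σd·d = 87.
Moment sums: Σd·f = -20.
AᵀA·[c]ᵀ = Aᵀf becomes [[87]]·[c]ᵀ = [-20]ᵀ.
Hence c = -20 / 87 ≈ -0.229885.

c = -0.2299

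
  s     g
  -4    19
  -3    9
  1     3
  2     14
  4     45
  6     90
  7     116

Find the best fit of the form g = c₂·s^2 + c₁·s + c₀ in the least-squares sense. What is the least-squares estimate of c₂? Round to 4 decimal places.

The normal system MᵀM·[c₂, c₁, c₀]ᵀ = Mᵀg is [[4307, 541, 131]; [541, 131, 13]; [131, 13, 7]]·[c₂, c₁, c₀]ᵀ = [10088, 1460, 296]ᵀ.
Row-reducing yields c₂ = 94081/47964, c₁ = 146473/47964, c₀ = -374/3997.

c₂ = 1.9615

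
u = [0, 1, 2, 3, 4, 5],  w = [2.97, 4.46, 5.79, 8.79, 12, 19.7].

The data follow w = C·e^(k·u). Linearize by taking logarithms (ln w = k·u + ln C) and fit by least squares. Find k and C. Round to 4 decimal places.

k = 0.3671, C = 2.9413

Let Y = ln w. Fitting Y = k·u + ln C by least squares:
Σu = 15.0000, Σ(u)² = 55.0000, Σln w = 11.9790, Σu·ln w = 36.3710.
Equations: 55.0000·k + 15.0000·ln C = 36.3710;  15.0000·k + 6·ln C = 11.9790.
Slope k = (n·Σu·ln w − Σu·Σln w)/(n·Σ(u)² − (Σu)²) = (6·36.3710 − 15.0000·11.9790)/105.0000 = 0.36706; ln C = (Σln w − k·Σu)/n = 1.07885, so C = exp(1.07885) = 2.94130.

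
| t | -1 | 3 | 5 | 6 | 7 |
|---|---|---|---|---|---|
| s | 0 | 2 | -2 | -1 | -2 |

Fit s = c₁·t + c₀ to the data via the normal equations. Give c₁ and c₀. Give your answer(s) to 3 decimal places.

c₁ = -0.300, c₀ = 0.600

Setting ∂/∂c₁ … = 0 gives: 120·c₁ + 20·c₀ = -24;  20·c₁ + 5·c₀ = -3.
Δ = 120·5 − 20² = 200.
c₁ = ((-24)·5 − 20·(-3))/200 = -3/10; c₀ = (120·(-3) − 20·(-24))/200 = 3/5.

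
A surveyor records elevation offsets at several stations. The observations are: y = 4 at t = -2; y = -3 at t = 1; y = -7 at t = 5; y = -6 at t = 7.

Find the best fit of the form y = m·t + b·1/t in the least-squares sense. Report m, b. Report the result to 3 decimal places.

m = -0.986, b = -2.529

Compute the Gram sums: Σt·t = 79, Σt·1/t = 4, Σ1/t·1/t = 6421/4900.
Right-hand side: Σt·y = -88, Σ1/t·y = -254/35.
Determinant 79·(6421/4900) − 4² = 428859/4900.
m = ((-88)·(6421/4900) − 4·(-254/35))/(428859/4900) = -140936/142953; b = (79·(-254/35) − 4·(-88))/(428859/4900) = -361480/142953.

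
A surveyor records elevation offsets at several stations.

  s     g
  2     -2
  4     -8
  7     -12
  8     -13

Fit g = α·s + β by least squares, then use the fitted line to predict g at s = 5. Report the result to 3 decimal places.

Normal-equation sums: Σs·s = 133, Σs = 21, Σ1 = 4.
Right-hand side: Σs·g = -224, Σg = -35.
Eliminating β: 4·(row 1) − 21·(row 2) gives 91·α = 4·(-224) − 21·(-35) = -161, so α = -23/13.
Then β = ((-35) − 21·(-23/13))/4 = 7/13.
At s = 5: ĝ = (-23/13)·(5) + (7/13)·(1) = -108/13.

ĝ = -8.308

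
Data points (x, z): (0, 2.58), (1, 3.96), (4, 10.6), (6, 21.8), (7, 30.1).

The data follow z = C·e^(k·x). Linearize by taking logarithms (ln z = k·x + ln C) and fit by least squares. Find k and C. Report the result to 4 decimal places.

Let Y = ln z. Fitting Y = k·x + ln C by least squares:
Σx = 18.0000, Σ(x)² = 102.0000, Σln z = 11.1713, Σx·ln z = 53.1428.
Equations: 102.0000·k + 18.0000·ln C = 53.1428;  18.0000·k + 5·ln C = 11.1713.
Solving (det = 186.0000): k = 0.34747, ln C = 0.98336, so C = exp(0.98336) = 2.67342.

k = 0.3475, C = 2.6734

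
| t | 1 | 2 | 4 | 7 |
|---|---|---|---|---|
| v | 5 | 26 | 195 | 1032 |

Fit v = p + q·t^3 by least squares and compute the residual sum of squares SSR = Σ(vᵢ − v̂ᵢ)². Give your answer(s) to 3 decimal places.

Compute the Gram sums: Σ1 = 4, Σt^3 = 416, Σt^3·t^3 = 121810.
Moment sums: Σv = 1258, Σt^3·v = 366669.
Normal equations: [[4, 416]; [416, 121810]]·[p, q]ᵀ = [1258, 366669]ᵀ.
Δ = 4·121810 − 416² = 314184.
p = (1258·121810 − 416·366669)/314184 = 13513/6042; q = (4·366669 − 416·1258)/314184 = 235837/78546.
Residuals: -9388/39273, -6723/26182, 47233/78546, -4144/39273; SSR = 38945/78546.

SSR = 0.496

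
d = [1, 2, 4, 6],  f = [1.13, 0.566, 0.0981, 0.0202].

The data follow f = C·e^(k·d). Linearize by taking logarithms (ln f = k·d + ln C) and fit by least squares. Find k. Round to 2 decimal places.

Let Y = ln f. Fitting Y = k·d + ln C by least squares:
Σd = 13.0000, Σ(d)² = 57.0000, Σln f = -6.6708, Σd·ln f = -33.7156.
Equations: 57.0000·k + 13.0000·ln C = -33.7156;  13.0000·k + 4·ln C = -6.6708.
Δ = 57.0000·4 − (13.0000)² = 59.0000; k = (-33.7156·4 − 13.0000·-6.6708)/59.0000 = -0.81597, ln C = (57.0000·-6.6708 − 13.0000·-33.7156)/59.0000 = 0.98421.

k = -0.82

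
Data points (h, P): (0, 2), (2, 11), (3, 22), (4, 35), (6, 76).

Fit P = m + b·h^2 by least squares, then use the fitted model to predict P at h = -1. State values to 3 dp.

Normal-equation sums: Σ1 = 5, Σh^2 = 65, Σh^2·h^2 = 1649.
Moment sums: ΣP = 146, Σh^2·P = 3538.
Normal equations: [[5, 65]; [65, 1649]]·[m, b]ᵀ = [146, 3538]ᵀ.
Eliminating b: 1649·(row 1) − 65·(row 2) gives 4020·m = 1649·146 − 65·3538 = 10784, so m = 2696/1005.
Then b = (3538 − 65·(2696/1005))/1649 = 410/201.
At h = -1: P̂ = (2696/1005)·(1) + (410/201)·(1) = 1582/335.

P̂ = 4.722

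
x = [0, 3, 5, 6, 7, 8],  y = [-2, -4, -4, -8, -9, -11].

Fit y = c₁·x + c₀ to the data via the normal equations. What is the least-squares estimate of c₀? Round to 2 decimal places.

c₀ = -0.99

From the data, Σx·x = 183, Σx = 29, Σ1 = 6.
Moment sums: Σx·y = -231, Σy = -38.
So AᵀA·[c₁, c₀]ᵀ = Aᵀy: [[183, 29]; [29, 6]]·[c₁, c₀]ᵀ = [-231, -38]ᵀ.
Δ = 183·6 − 29² = 257.
c₁ = ((-231)·6 − 29·(-38))/257 = -284/257; c₀ = (183·(-38) − 29·(-231))/257 = -255/257.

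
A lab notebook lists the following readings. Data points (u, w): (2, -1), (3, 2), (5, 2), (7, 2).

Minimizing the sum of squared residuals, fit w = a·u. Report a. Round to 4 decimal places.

Sums needed: Σu·u = 87.
For Aᵀw: Σu·w = 28.
Normal equations: [[87]]·[a]ᵀ = [28]ᵀ.
a = 28/87 = 0.321839.

a = 0.3218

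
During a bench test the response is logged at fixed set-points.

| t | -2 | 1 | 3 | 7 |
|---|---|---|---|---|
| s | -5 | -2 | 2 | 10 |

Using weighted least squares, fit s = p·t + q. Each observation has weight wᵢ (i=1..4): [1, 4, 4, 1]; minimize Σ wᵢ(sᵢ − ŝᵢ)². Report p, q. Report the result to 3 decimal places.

p = 1.748, q = -3.172

Normal-equation sums: Σwᵢ·t·t = 93, Σwᵢ·t = 21, Σwᵢ·1 = 10.
Right-hand side: Σwᵢ·t·s = 96, Σwᵢ·s = 5.
So MᵀWM·[p, q]ᵀ = MᵀWs: [[93, 21]; [21, 10]]·[p, q]ᵀ = [96, 5]ᵀ.
Δ = 93·10 − 21² = 489.
p = (96·10 − 21·5)/489 = 285/163; q = (93·5 − 21·96)/489 = -517/163.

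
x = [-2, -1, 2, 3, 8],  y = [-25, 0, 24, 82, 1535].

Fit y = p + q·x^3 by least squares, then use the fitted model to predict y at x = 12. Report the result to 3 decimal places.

Normal-equation sums: Σ1 = 5, Σx^3 = 538, Σx^3·x^3 = 263002.
Right-hand side: Σy = 1616, Σx^3·y = 788526.
det = 5·263002 − 538² = 1025566.
p = (1616·263002 − 538·788526)/1025566 = 392122/512783; q = (5·788526 − 538·1616)/1025566 = 1536611/512783.
At x = 12: ŷ = (392122/512783)·(1) + (1536611/512783)·(1728) = 2655655930/512783.

ŷ = 5178.908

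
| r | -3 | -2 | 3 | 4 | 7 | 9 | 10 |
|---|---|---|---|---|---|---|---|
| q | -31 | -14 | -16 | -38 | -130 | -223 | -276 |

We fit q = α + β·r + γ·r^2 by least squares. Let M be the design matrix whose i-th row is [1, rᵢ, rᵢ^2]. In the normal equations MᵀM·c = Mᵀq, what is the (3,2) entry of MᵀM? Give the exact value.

Row 3 ↔ basis r^2, column 2 ↔ basis r, so (MᵀM)_{3,2} = Σᵢ (r^2)·(r) = (9)·(-3) + (4)·(-2) + (9)·(3) + (16)·(4) + (49)·(7) + (81)·(9) + (100)·(10) = 2128.

2128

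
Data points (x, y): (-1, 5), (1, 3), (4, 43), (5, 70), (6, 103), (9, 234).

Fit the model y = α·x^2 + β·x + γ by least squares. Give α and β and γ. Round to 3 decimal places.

With design matrix M, MᵀM = [[8740, 1134, 160]; [1134, 160, 24]; [160, 24, 6]] and Mᵀy = [25108, 3244, 458]ᵀ.
Solving the 3×3 system (Gaussian elimination) gives α = 95798/31693, β = -40214/31693, γ = 25475/31693.

α = 3.023, β = -1.269, γ = 0.804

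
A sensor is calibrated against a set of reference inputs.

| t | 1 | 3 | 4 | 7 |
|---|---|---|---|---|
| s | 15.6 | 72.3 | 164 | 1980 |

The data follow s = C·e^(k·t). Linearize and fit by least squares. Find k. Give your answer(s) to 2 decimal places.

k = 0.81

Linearized form: ln s = k·t + ln C. From the 4 transformed points,
Σt = 15.0000, Σ(t)² = 75.0000, Σln s = 19.7188, Σt·ln s = 89.1252.
Equations: 75.0000·k + 15.0000·ln C = 89.1252;  15.0000·k + 4·ln C = 19.7188.
Solving (det = 75.0000): k = 0.80958, ln C = 1.89378.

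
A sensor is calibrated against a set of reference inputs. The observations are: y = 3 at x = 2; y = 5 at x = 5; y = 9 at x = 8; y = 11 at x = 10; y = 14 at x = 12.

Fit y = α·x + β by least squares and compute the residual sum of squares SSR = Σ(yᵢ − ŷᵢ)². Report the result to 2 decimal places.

SSR = 1.22

Normal-equation sums: Σx·x = 337, Σx = 37, Σ1 = 5.
Right-hand side: Σx·y = 381, Σy = 42.
So MᵀM·[α, β]ᵀ = Mᵀy: [[337, 37]; [37, 5]]·[α, β]ᵀ = [381, 42]ᵀ.
Δ = 337·5 − 37² = 316.
α = (381·5 − 37·42)/316 = 351/316; β = (337·42 − 37·381)/316 = 57/316.
Residuals: 189/316, -58/79, -21/316, -91/316, 155/316; SSR = 387/316.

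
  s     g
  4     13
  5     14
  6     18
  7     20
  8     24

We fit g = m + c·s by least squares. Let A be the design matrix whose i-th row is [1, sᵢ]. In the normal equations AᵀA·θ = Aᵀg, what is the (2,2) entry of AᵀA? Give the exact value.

190

Row 2 ↔ basis s, column 2 ↔ basis s, so (AᵀA)_{2,2} = Σᵢ (s)·(s) = (4)·(4) + (5)·(5) + (6)·(6) + (7)·(7) + (8)·(8) = 190.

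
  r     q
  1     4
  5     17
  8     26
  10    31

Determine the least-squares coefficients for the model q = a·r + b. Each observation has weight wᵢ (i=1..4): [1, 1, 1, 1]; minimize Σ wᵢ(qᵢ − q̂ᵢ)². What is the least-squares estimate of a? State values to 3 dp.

Setting ∂/∂a … = 0 gives: 190·a + 24·b = 607;  24·a + 4·b = 78.
Δ = 190·4 − 24² = 184.
a = (607·4 − 24·78)/184 = 139/46; b = (190·78 − 24·607)/184 = 63/46.

a = 3.022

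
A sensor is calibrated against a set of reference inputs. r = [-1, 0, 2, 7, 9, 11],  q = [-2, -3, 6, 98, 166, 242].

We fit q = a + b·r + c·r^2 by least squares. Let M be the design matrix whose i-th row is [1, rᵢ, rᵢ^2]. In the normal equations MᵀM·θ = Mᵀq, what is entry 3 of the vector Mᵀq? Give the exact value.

Entry 3 ↔ basis r^2, so (Mᵀq)_{3} = Σᵢ (r^2)·qᵢ = (1)·(-2) + (0)·(-3) + (4)·(6) + (49)·(98) + (81)·(166) + (121)·(242) = 47552.

47552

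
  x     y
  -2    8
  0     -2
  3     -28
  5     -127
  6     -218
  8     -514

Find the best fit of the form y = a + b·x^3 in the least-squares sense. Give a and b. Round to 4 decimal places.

a = -1.1888, b = -1.0021

Setting ∂/∂a … = 0 gives: 6·a + 872·b = -881;  872·a + 325218·b = -326951.
(Σ1 = 6, Σx^3 = 872, Σx^3·x^3 = 325218, Σy = -881, Σx^3·y = -326951.)
Δ = 6·325218 − 872² = 1190924.
a = ((-881)·325218 − 872·(-326951))/1190924 = -707893/595462; b = (6·(-326951) − 872·(-881))/1190924 = -596737/595462.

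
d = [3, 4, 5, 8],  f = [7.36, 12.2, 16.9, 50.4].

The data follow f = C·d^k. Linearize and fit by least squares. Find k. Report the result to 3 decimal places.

With ln fᵢ as the transformed response and ln dᵢ as the regressor:
Σln d = 6.1738, Σ(ln d)² = 10.0431, Σln f = 11.2448, Σln d·ln f = 18.3624.
Equations: 10.0431·k + 6.1738·ln C = 18.3624;  6.1738·k + 4·ln C = 11.2448.
Slope k = (n·Σln d·ln f − Σln d·Σln f)/(n·Σ(ln d)² − (Σln d)²) = (4·18.3624 − 6.1738·11.2448)/2.0569 = 1.95763; ln C = (Σln f − k·Σln d)/n = -0.21030.

k = 1.958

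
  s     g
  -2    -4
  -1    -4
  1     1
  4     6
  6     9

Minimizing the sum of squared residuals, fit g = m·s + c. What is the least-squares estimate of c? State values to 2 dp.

Setting ∂/∂m … = 0 gives: 58·m + 8·c = 91;  8·m + 5·c = 8.
det = 58·5 − 8² = 226.
m = (91·5 − 8·8)/226 = 391/226; c = (58·8 − 8·91)/226 = -132/113.

c = -1.17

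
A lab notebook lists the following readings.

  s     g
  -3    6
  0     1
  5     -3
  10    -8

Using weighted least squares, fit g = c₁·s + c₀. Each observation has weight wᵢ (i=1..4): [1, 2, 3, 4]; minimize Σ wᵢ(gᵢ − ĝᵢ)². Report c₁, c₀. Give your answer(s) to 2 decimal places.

MᵀWM·[c₁, c₀]ᵀ = MᵀWg reads: 484·c₁ + 52·c₀ = -383;  52·c₁ + 10·c₀ = -33.
(Σwᵢ·s·s = 484, Σwᵢ·s = 52, Σwᵢ·1 = 10, Σwᵢ·s·g = -383, Σwᵢ·g = -33.)
Determinant 484·10 − 52² = 2136.
c₁ = ((-383)·10 − 52·(-33))/2136 = -1057/1068; c₀ = (484·(-33) − 52·(-383))/2136 = 493/267.

c₁ = -0.99, c₀ = 1.85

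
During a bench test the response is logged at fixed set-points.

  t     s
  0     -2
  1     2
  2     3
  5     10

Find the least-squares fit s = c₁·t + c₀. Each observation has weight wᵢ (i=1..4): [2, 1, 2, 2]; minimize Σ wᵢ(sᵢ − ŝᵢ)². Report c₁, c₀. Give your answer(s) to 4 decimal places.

c₁ = 2.3298, c₀ = -1.5638

The normal equations are: 59·c₁ + 15·c₀ = 114;  15·c₁ + 7·c₀ = 24.
Eliminating c₀: 7·(row 1) − 15·(row 2) gives 188·c₁ = 7·114 − 15·24 = 438, so c₁ = 219/94.
Then c₀ = (24 − 15·(219/94))/7 = -147/94.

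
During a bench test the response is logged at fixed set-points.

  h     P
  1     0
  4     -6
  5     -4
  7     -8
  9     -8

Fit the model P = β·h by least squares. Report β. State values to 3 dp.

Normal-equation sums: Σh·h = 172.
And Σh·P = -172.
So AᵀA·[β]ᵀ = AᵀP: [[172]]·[β]ᵀ = [-172]ᵀ.
β = (-172)/172 = -1.

β = -1.000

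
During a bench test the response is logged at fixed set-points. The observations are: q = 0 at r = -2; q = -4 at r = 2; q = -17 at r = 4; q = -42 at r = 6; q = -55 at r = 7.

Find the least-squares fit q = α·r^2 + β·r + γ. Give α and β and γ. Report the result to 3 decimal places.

α = -1.058, β = -0.876, γ = 2.434

From the data, Σr^2·r^2 = 3985, Σr^2·r = 623, Σr^2 = 109, Σr·r = 109, Σr = 17, Σ1 = 5.
Moment sums: Σr^2·q = -4495, Σr·q = -713, Σq = -118.
AᵀA·[α, β, γ]ᵀ = Aᵀq becomes [[3985, 623, 109]; [623, 109, 17]; [109, 17, 5]]·[α, β, γ]ᵀ = [-4495, -713, -118]ᵀ.
Solving the 3×3 system (Gaussian elimination) gives α = -16449/15554, β = -13633/15554, γ = 18933/7777.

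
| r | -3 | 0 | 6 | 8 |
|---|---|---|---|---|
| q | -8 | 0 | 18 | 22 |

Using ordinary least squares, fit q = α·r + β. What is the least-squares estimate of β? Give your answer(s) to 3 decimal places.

From the data, Σr·r = 109, Σr = 11, Σ1 = 4.
Right-hand side: Σr·q = 308, Σq = 32.
XᵀX·[α, β]ᵀ = Xᵀq becomes [[109, 11]; [11, 4]]·[α, β]ᵀ = [308, 32]ᵀ.
Eliminating β: 4·(row 1) − 11·(row 2) gives 315·α = 4·308 − 11·32 = 880, so α = 176/63.
Then β = (32 − 11·(176/63))/4 = 20/63.

β = 0.317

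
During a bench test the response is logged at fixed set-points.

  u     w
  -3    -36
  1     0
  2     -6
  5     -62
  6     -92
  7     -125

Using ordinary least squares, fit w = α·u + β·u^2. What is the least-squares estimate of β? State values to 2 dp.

β = -2.99

Setting ∂/∂α … = 0 gives: 124·α + 666·β = -1641;  666·α + 4420·β = -11335.
det = 124·4420 − 666² = 104524.
α = ((-1641)·4420 − 666·(-11335))/104524 = 21135/7466; β = (124·(-11335) − 666·(-1641))/104524 = -22331/7466.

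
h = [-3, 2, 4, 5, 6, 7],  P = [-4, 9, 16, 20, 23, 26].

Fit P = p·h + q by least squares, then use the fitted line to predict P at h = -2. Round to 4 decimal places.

The normal system XᵀX·[p, q]ᵀ = XᵀP is [[139, 21]; [21, 6]]·[p, q]ᵀ = [514, 90]ᵀ.
Determinant 139·6 − 21² = 393.
p = (514·6 − 21·90)/393 = 398/131; q = (139·90 − 21·514)/393 = 572/131.
At h = -2: P̂ = (398/131)·(-2) + (572/131)·(1) = -224/131.

P̂ = -1.7099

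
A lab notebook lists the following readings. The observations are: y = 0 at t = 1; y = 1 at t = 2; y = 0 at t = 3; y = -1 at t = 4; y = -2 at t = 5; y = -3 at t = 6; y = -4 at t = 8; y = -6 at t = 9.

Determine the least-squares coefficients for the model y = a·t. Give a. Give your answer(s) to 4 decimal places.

a = -0.4915

Entries of XᵀX: Σt·t = 236.
Right-hand side: Σt·y = -116.
XᵀX·[a]ᵀ = Xᵀy becomes [[236]]·[a]ᵀ = [-116]ᵀ.
a = (-116)/236 = -0.491525.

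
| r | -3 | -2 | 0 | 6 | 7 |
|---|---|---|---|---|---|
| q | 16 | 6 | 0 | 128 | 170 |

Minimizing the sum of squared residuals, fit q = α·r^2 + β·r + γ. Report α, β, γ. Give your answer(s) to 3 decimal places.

AᵀA·[α, β, γ]ᵀ = Aᵀq reads: 3794·α + 524·β + 98·γ = 13106;  524·α + 98·β + 8·γ = 1898;  98·α + 8·β + 5·γ = 320.
Solving the 3×3 system (Gaussian elimination) gives α = 10183/3439, β = 12057/3439, γ = 1218/3439.

α = 2.961, β = 3.506, γ = 0.354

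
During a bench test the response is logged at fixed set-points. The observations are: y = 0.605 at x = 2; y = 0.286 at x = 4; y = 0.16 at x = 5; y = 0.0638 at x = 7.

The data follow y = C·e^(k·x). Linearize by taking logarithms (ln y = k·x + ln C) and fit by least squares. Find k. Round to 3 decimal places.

With ln yᵢ as the transformed response and xᵢ as the regressor:
Sums: Σx = 18.0000, Σ(x)² = 94.0000, Σln y = -6.3389, Σx·ln y = -34.4390.
Normal system: [[94.0000, 18.0000]; [18.0000, 4]]·[k, ln C]ᵀ = [-34.4390, -6.3389]ᵀ.
Δ = 94.0000·4 − (18.0000)² = 52.0000; k = (-34.4390·4 − 18.0000·-6.3389)/52.0000 = -0.45493, ln C = (94.0000·-6.3389 − 18.0000·-34.4390)/52.0000 = 0.46247.

k = -0.455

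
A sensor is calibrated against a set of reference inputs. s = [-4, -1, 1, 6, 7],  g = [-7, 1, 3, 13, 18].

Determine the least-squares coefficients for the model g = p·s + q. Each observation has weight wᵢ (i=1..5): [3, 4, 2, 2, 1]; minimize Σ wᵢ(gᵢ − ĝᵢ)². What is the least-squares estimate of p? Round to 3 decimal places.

Normal-equation sums: Σwᵢ·s·s = 175, Σwᵢ·s = 5, Σwᵢ·1 = 12.
Moment sums: Σwᵢ·s·g = 368, Σwᵢ·g = 33.
Determinant 175·12 − 5² = 2075.
p = (368·12 − 5·33)/2075 = 4251/2075; q = (175·33 − 5·368)/2075 = 787/415.

p = 2.049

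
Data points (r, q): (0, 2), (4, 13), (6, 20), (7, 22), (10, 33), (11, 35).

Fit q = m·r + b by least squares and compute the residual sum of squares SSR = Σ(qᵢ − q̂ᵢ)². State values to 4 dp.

Setting ∂/∂m … = 0 gives: 322·m + 38·b = 1041;  38·m + 6·b = 125.
(Σr·r = 322, Σr = 38, Σ1 = 6, Σr·q = 1041, Σq = 125.)
det = 322·6 − 38² = 488.
m = (1041·6 − 38·125)/488 = 187/61; b = (322·125 − 38·1041)/488 = 173/122.
Residuals: 71/122, -83/122, 23/122, -107/122, 113/122, -17/122; SSR = 303/122.

SSR = 2.4836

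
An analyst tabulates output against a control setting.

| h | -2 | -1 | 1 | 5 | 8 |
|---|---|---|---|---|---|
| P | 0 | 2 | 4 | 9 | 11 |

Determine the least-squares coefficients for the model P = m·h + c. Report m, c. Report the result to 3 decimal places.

m = 1.099, c = 2.782

With design matrix X, XᵀX = [[95, 11]; [11, 5]] and XᵀP = [135, 26]ᵀ.
Eliminating c: 5·(row 1) − 11·(row 2) gives 354·m = 5·135 − 11·26 = 389, so m = 389/354.
Then c = (26 − 11·(389/354))/5 = 985/354.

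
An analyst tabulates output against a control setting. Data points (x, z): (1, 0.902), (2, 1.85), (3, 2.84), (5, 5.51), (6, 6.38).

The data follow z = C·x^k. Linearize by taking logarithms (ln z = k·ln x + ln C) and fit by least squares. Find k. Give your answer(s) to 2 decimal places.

k = 1.11

With ln zᵢ as the transformed response and ln xᵢ as the regressor:
XᵀX = [[7.4881, 5.1930]; [5.1930, 5]], rhs = [7.6402, 5.1156]ᵀ  (here Σln x = 5.1930, Σ(ln x)² = 7.4881, Σln z = 5.1156, Σln x·ln z = 7.6402).
Solving (det = 10.4737): k = 1.11097, ln C = -0.13073.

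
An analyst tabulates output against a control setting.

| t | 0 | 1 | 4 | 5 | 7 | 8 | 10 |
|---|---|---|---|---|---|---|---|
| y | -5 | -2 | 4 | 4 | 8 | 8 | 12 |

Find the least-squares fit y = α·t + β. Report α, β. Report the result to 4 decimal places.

The normal system XᵀX·[α, β]ᵀ = Xᵀy is [[255, 35]; [35, 7]]·[α, β]ᵀ = [274, 29]ᵀ.
det = 255·7 − 35² = 560.
α = (274·7 − 35·29)/560 = 129/80; β = (255·29 − 35·274)/560 = -439/112.

α = 1.6125, β = -3.9196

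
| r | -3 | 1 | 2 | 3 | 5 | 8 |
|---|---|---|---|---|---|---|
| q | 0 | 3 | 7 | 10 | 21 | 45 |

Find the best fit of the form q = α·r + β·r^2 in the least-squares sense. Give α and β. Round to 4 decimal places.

α = 1.7569, β = 0.4880

From the data, Σr·r = 112, Σr·r^2 = 646, Σr^2·r^2 = 4900.
Moment sums: Σr·q = 512, Σr^2·q = 3526.
So MᵀM·[α, β]ᵀ = Mᵀq: [[112, 646]; [646, 4900]]·[α, β]ᵀ = [512, 3526]ᵀ.
Determinant 112·4900 − 646² = 131484.
α = (512·4900 − 646·3526)/131484 = 57751/32871; β = (112·3526 − 646·512)/131484 = 16040/32871.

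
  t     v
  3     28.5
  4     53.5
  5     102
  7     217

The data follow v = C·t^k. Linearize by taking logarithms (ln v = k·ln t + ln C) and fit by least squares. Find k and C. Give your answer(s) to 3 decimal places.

Taking logs, ln v = k·ln t + ln C, so regress ln v on ln t.
Σln t = 6.0403, Σ(ln t)² = 9.5056, Σln v = 17.3345, Σln t·ln v = 27.1097.
Equations: 9.5056·k + 6.0403·ln C = 27.1097;  6.0403·k + 4·ln C = 17.3345.
Slope k = (n·Σln t·ln v − Σln t·Σln v)/(n·Σ(ln t)² − (Σln t)²) = (4·27.1097 − 6.0403·17.3345)/1.5378 = 2.42822; ln C = (Σln v − k·Σln t)/n = 0.66684, so C = exp(0.66684) = 1.94807.

k = 2.428, C = 1.948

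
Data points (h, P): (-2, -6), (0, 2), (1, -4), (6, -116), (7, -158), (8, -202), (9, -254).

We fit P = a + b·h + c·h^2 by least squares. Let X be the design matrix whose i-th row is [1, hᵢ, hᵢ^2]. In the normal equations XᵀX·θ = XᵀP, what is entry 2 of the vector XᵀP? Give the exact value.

Entry 2 ↔ basis h, so (XᵀP)_{2} = Σᵢ (h)·Pᵢ = (-2)·(-6) + (0)·(2) + (1)·(-4) + (6)·(-116) + (7)·(-158) + (8)·(-202) + (9)·(-254) = -5696.

-5696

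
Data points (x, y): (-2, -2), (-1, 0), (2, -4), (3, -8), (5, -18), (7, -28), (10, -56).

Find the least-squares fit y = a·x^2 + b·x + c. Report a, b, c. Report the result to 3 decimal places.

Forming MᵀM = [[13140, 1494, 192]; [1494, 192, 24]; [192, 24, 7]] and Mᵀy = [-7518, -874, -116]ᵀ gives MᵀM·[a, b, c]ᵀ = Mᵀy.
Row-reducing yields a = -5037/10723, b = -24547/32169, c = -11484/10723.

a = -0.470, b = -0.763, c = -1.071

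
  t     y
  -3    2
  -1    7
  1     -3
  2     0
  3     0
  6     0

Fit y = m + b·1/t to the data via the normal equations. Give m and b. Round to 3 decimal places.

m = 1.519, b = -4.672

Sums needed: Σ1 = 6, Σ1/t = 2/3, Σ1/t·1/t = 5/2.
Right-hand side: Σy = 6, Σ1/t·y = -32/3.
Normal equations: [[6, 2/3]; [2/3, 5/2]]·[m, b]ᵀ = [6, -32/3]ᵀ.
Eliminating b: (5/2)·(row 1) − (2/3)·(row 2) gives (131/9)·m = (5/2)·6 − (2/3)·(-32/3) = 199/9, so m = 199/131.
Then b = ((-32/3) − (2/3)·(199/131))/(5/2) = -612/131.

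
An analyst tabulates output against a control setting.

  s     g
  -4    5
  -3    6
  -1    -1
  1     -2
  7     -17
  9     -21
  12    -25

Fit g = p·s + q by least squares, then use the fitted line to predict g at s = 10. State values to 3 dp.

ĝ = -22.034

With design matrix A, AᵀA = [[301, 21]; [21, 7]] and Aᵀg = [-647, -55]ᵀ.
det = 301·7 − 21² = 1666.
p = ((-647)·7 − 21·(-55))/1666 = -241/119; q = (301·(-55) − 21·(-647))/1666 = -212/119.
At s = 10: ĝ = (-241/119)·(10) + (-212/119)·(1) = -2622/119.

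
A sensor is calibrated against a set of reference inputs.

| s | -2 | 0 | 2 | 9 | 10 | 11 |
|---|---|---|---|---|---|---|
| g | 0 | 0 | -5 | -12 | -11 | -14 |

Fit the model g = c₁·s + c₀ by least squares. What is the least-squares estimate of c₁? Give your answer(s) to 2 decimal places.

c₁ = -1.08

Sums needed: Σs·s = 310, Σs = 30, Σ1 = 6.
And Σs·g = -382, Σg = -42.
Δ = 310·6 − 30² = 960.
c₁ = ((-382)·6 − 30·(-42))/960 = -43/40; c₀ = (310·(-42) − 30·(-382))/960 = -13/8.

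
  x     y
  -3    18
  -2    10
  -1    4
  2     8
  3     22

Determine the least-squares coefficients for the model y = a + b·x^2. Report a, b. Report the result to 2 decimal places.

a = 1.29, b = 2.06

The normal system AᵀA·[a, b]ᵀ = Aᵀy is [[5, 27]; [27, 195]]·[a, b]ᵀ = [62, 436]ᵀ.
det = 5·195 − 27² = 246.
a = (62·195 − 27·436)/246 = 53/41; b = (5·436 − 27·62)/246 = 253/123.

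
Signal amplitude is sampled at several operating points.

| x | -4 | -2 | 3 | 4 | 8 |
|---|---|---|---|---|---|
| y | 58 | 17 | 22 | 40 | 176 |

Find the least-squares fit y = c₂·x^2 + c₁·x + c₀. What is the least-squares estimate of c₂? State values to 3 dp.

The normal equations are: 4705·c₂ + 531·c₁ + 109·c₀ = 13098;  531·c₂ + 109·c₁ + 9·c₀ = 1368;  109·c₂ + 9·c₁ + 5·c₀ = 313.
(Σx^2·x^2 = 4705, Σx^2·x = 531, Σx^2 = 109, Σx·x = 109, Σx = 9, Σ1 = 5, Σx^2·y = 13098, Σx·y = 1368, Σy = 313.)
Inverting the 3×3 Gram matrix, [c₂, c₁, c₀]ᵀ = [782257/260054, -567459/260054, 123802/130027]ᵀ.

c₂ = 3.008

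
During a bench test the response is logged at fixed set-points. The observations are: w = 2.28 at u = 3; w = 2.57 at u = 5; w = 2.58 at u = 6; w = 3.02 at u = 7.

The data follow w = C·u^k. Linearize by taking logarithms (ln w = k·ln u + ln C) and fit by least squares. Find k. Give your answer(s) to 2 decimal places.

k = 0.28

Taking logs, ln w = k·ln u + ln C, so regress ln w on ln u.
Σln u = 6.4457, Σ(ln u)² = 10.7942, Σln w = 3.8211, Σln u·ln w = 6.2735.
Equations: 10.7942·k + 6.4457·ln C = 6.2735;  6.4457·k + 4·ln C = 3.8211.
Slope k = (n·Σln u·ln w − Σln u·Σln w)/(n·Σ(ln u)² − (Σln u)²) = (4·6.2735 − 6.4457·3.8211)/1.6295 = 0.28491; ln C = (Σln w − k·Σln u)/n = 0.49616.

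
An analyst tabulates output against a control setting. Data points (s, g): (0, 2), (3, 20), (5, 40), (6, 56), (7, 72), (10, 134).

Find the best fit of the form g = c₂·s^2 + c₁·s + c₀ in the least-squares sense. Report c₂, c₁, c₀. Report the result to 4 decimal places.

Forming AᵀA = [[14403, 1711, 219]; [1711, 219, 31]; [219, 31, 6]] and Aᵀg = [20124, 2440, 324]ᵀ gives AᵀA·[c₂, c₁, c₀]ᵀ = Aᵀg.
Row-reducing yields c₂ = 22151/20636, c₁ = 50493/20636, c₀ = 11238/5159.

c₂ = 1.0734, c₁ = 2.4468, c₀ = 2.1783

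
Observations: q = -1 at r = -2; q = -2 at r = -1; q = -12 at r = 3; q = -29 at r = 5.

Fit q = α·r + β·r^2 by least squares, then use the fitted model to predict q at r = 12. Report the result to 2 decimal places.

From the data, Σr·r = 39, Σr·r^2 = 143, Σr^2·r^2 = 723.
For Xᵀq: Σr·q = -177, Σr^2·q = -839.
Normal equations: [[39, 143]; [143, 723]]·[α, β]ᵀ = [-177, -839]ᵀ.
det = 39·723 − 143² = 7748.
α = ((-177)·723 − 143·(-839))/7748 = -3997/3874; β = (39·(-839) − 143·(-177))/7748 = -285/298.
At r = 12: q̂ = (-3997/3874)·(12) + (-285/298)·(144) = -290742/1937.

q̂ = -150.10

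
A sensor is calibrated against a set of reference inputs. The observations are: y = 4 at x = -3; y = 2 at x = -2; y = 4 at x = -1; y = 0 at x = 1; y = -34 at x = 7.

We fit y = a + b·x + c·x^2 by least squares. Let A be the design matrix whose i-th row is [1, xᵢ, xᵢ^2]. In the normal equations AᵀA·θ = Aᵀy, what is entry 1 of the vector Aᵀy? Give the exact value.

-24

Entry 1 ↔ basis 1, so (Aᵀy)_{1} = Σᵢ yᵢ = (1)·(4) + (1)·(2) + (1)·(4) + (1)·(0) + (1)·(-34) = -24.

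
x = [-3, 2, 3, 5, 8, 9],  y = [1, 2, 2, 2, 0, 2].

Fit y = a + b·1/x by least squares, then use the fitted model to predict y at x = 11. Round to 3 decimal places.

Sums needed: Σ1 = 6, Σ1/x = 337/360, Σ1/x·1/x = 70009/129600.
And Σy = 9, Σ1/x·y = 88/45.
Normal equations: [[6, 337/360]; [337/360, 70009/129600]]·[a, b]ᵀ = [9, 88/45]ᵀ.
Eliminating b: (70009/129600)·(row 1) − (337/360)·(row 2) gives (61297/25920)·a = (70009/129600)·9 − (337/360)·(88/45) = 392833/129600, so a = 392833/306485.
Then b = ((88/45) − (337/360)·(392833/306485))/(70009/129600) = 85752/61297.
At x = 11: ŷ = (392833/306485)·(1) + (85752/61297)·(1/11) = 4749923/3371335.

ŷ = 1.409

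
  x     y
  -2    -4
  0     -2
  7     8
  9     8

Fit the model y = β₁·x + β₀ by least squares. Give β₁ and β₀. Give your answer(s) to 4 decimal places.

β₁ = 1.1882, β₀ = -1.6588

Setting ∂/∂β₁ … = 0 gives: 134·β₁ + 14·β₀ = 136;  14·β₁ + 4·β₀ = 10.
(Σx·x = 134, Σx = 14, Σ1 = 4, Σx·y = 136, Σy = 10.)
det = 134·4 − 14² = 340.
β₁ = (136·4 − 14·10)/340 = 101/85; β₀ = (134·10 − 14·136)/340 = -141/85.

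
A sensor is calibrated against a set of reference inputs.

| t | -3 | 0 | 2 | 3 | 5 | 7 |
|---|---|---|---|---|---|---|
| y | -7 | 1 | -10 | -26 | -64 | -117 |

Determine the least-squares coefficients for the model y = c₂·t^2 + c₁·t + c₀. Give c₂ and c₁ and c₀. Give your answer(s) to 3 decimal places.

c₂ = -2.005, c₁ = -3.006, c₀ = 1.929

The normal system XᵀX·[c₂, c₁, c₀]ᵀ = Xᵀy is [[3204, 476, 96]; [476, 96, 14]; [96, 14, 6]]·[c₂, c₁, c₀]ᵀ = [-7670, -1216, -223]ᵀ.
Solving the 3×3 system (Gaussian elimination) gives c₂ = -31682/15801, c₁ = -31667/10534, c₀ = 30476/15801.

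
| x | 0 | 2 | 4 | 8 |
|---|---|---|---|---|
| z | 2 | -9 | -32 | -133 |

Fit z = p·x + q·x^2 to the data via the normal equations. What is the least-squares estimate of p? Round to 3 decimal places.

p = 0.223

AᵀA·[p, q]ᵀ = Aᵀz reads: 84·p + 584·q = -1210;  584·p + 4368·q = -9060.
Δ = 84·4368 − 584² = 25856.
p = ((-1210)·4368 − 584·(-9060))/25856 = 45/202; q = (84·(-9060) − 584·(-1210))/25856 = -425/202.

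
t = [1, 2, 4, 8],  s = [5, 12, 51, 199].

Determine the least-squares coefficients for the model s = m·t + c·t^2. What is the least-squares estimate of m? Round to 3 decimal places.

Forming AᵀA = [[85, 585]; [585, 4369]] and Aᵀs = [1825, 13605]ᵀ gives AᵀA·[m, c]ᵀ = Aᵀs.
det = 85·4369 − 585² = 29140.
m = (1825·4369 − 585·13605)/29140 = 725/1457; c = (85·13605 − 585·1825)/29140 = 4440/1457.

m = 0.498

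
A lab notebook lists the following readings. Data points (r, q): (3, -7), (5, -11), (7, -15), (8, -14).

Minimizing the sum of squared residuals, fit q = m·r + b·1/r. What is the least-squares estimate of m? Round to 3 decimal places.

Sums needed: Σr·r = 147, Σr·1/r = 4, Σ1/r·1/r = 132049/705600.
Right-hand side: Σr·q = -293, Σ1/r·q = -3539/420.
So MᵀM·[m, b]ᵀ = Mᵀq: [[147, 4]; [4, 132049/705600]]·[m, b]ᵀ = [-293, -3539/420]ᵀ.
Δ = 147·(132049/705600) − 4² = 55249/4800.
m = ((-293)·(132049/705600) − 4·(-3539/420))/(55249/4800) = -14908277/8121603; b = (147·(-3539/420) − 4·(-293))/(55249/4800) = -319920/55249.

m = -1.836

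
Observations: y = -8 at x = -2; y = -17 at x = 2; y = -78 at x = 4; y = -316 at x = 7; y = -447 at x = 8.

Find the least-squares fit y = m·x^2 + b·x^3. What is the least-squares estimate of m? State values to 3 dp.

m = -2.845

From the data, Σx^2·x^2 = 6785, Σx^2·x^3 = 50599, Σx^3·x^3 = 384017.
Right-hand side: Σx^2·y = -45440, Σx^3·y = -342316.
Eliminating b: 384017·(row 1) − 50599·(row 2) gives 45296544·m = 384017·(-45440) − 50599·(-342316) = -128885196, so m = -10740433/3774712.
Then b = ((-342316) − 50599·(-10740433/3774712))/384017 = -1949625/3774712.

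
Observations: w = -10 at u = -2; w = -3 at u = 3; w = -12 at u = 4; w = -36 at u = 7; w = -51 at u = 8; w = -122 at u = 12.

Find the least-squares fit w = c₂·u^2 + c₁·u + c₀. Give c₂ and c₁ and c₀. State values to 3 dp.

Normal-equation sums: Σu^2·u^2 = 27586, Σu^2·u = 2666, Σu^2 = 286, Σu·u = 286, Σu = 32, Σ1 = 6.
Right-hand side: Σu^2·w = -22855, Σu·w = -2161, Σw = -234.
MᵀM·[c₂, c₁, c₀]ᵀ = Mᵀw becomes [[27586, 2666, 286]; [2666, 286, 32]; [286, 32, 6]]·[c₂, c₁, c₀]ᵀ = [-22855, -2161, -234]ᵀ.
Row-reducing yields c₂ = -231065/231123, c₁ = 911321/462246, c₀ = -143296/77041.

c₂ = -1.000, c₁ = 1.972, c₀ = -1.860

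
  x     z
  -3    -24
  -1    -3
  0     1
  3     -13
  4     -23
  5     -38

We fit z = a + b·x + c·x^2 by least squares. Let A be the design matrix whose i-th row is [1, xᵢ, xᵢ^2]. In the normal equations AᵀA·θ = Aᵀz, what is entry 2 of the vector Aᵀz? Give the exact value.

-246

Entry 2 ↔ basis x, so (Aᵀz)_{2} = Σᵢ (x)·zᵢ = (-3)·(-24) + (-1)·(-3) + (0)·(1) + (3)·(-13) + (4)·(-23) + (5)·(-38) = -246.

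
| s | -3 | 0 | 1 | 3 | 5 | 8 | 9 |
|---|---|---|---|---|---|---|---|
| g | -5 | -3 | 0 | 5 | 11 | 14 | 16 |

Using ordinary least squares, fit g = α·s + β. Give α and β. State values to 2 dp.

α = 1.91, β = -0.83

Sums needed: Σs·s = 189, Σs = 23, Σ1 = 7.
Moment sums: Σs·g = 341, Σg = 38.
So MᵀM·[α, β]ᵀ = Mᵀg: [[189, 23]; [23, 7]]·[α, β]ᵀ = [341, 38]ᵀ.
Eliminating β: 7·(row 1) − 23·(row 2) gives 794·α = 7·341 − 23·38 = 1513, so α = 1513/794.
Then β = (38 − 23·(1513/794))/7 = -661/794.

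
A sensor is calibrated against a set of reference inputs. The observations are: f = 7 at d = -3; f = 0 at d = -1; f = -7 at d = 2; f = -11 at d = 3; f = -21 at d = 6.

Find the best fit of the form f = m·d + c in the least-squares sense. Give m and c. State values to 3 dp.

m = -3.033, c = -2.154

With design matrix A, AᵀA = [[59, 7]; [7, 5]] and Aᵀf = [-194, -32]ᵀ.
Eliminating c: 5·(row 1) − 7·(row 2) gives 246·m = 5·(-194) − 7·(-32) = -746, so m = -373/123.
Then c = ((-32) − 7·(-373/123))/5 = -265/123.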